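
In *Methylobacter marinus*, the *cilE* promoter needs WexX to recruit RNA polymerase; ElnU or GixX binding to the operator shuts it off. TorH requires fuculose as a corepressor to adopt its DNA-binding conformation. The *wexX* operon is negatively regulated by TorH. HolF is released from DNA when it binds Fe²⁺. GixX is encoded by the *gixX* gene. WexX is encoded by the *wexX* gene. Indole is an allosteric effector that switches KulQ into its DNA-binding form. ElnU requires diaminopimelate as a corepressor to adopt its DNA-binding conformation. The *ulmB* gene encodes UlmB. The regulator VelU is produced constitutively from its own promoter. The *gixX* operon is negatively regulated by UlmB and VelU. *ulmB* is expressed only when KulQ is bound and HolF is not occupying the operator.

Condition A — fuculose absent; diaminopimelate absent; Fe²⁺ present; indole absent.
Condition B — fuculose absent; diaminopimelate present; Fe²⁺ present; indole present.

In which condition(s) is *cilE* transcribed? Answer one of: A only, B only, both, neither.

A only

Condition A:
Fuculose is absent, so TorH is inactive.
With no repressor bound, *wexX* is transcribed.
So WexX is produced and active.
Diaminopimelate is absent, so ElnU is inactive.
Fe²⁺ is present, so HolF is inactive.
Indole is absent, so KulQ is inactive.
Required activator KulQ is absent, so *ulmB* is not transcribed.
So UlmB is not produced.
VelU is produced constitutively and is active.
With repressor VelU bound, *gixX* is not transcribed.
So GixX is not produced.
No repressor is bound and WexX is active, so *cilE* is transcribed.
→ *cilE* is ON in A.
Condition B:
Fuculose is absent, so TorH is inactive.
With no repressor bound, *wexX* is transcribed.
So WexX is produced and active.
Diaminopimelate is present, so ElnU is active.
Fe²⁺ is present, so HolF is inactive.
Indole is present, so KulQ is active.
No repressor is bound and KulQ is active, so *ulmB* is transcribed.
So UlmB is produced and active.
VelU is produced constitutively and is active.
With repressor UlmB bound, *gixX* is not transcribed.
So GixX is not produced.
With repressor ElnU bound, *cilE* is not transcribed.
→ *cilE* is OFF in B.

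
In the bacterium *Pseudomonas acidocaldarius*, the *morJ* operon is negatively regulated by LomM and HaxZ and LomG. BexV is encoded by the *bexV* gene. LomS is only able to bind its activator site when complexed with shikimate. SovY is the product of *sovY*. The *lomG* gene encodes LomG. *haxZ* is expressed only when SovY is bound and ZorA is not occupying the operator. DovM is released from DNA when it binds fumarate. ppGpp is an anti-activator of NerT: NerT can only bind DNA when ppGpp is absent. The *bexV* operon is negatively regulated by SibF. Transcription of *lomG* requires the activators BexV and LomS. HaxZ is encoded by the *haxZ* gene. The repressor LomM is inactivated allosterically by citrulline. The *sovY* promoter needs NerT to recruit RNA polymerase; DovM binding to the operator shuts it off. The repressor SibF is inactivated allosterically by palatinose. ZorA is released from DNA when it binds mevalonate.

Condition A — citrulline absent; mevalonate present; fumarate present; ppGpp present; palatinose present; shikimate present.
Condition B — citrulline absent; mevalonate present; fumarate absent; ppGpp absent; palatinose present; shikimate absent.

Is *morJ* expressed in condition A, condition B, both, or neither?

Condition A:
Citrulline is absent, so LomM is active.
Mevalonate is present, so ZorA is inactive.
Fumarate is present, so DovM is inactive.
ppGpp is present, so NerT is inactive.
Required activator NerT is absent, so *sovY* is not transcribed.
So SovY is not produced.
Required activator SovY is absent, so *haxZ* is not transcribed.
So HaxZ is not produced.
Palatinose is present, so SibF is inactive.
With no repressor bound, *bexV* is transcribed.
So BexV is produced and active.
Shikimate is present, so LomS is active.
No repressor is bound and BexV and LomS are active, so *lomG* is transcribed.
So LomG is produced and active.
With repressor LomM bound, *morJ* is not transcribed.
→ *morJ* is OFF in A.
Condition B:
Citrulline is absent, so LomM is active.
Mevalonate is present, so ZorA is inactive.
Fumarate is absent, so DovM is active.
ppGpp is absent, so NerT is active.
With repressor DovM bound, *sovY* is not transcribed.
So SovY is not produced.
Required activator SovY is absent, so *haxZ* is not transcribed.
So HaxZ is not produced.
Palatinose is present, so SibF is inactive.
With no repressor bound, *bexV* is transcribed.
So BexV is produced and active.
Shikimate is absent, so LomS is inactive.
Required activator LomS is absent, so *lomG* is not transcribed.
So LomG is not produced.
With repressor LomM bound, *morJ* is not transcribed.
→ *morJ* is OFF in B.

neither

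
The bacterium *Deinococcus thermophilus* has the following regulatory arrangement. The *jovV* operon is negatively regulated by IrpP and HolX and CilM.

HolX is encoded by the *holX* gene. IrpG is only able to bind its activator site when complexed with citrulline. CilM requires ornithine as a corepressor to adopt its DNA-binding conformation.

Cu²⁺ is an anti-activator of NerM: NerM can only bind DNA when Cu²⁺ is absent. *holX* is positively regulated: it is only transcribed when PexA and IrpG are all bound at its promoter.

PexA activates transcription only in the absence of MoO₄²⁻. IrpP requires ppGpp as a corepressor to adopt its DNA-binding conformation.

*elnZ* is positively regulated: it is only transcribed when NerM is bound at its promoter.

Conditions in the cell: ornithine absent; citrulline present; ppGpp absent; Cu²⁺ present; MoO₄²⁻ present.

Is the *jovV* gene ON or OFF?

ON

ppGpp is absent, so IrpP is inactive.
MoO₄²⁻ is present, so PexA is inactive.
Citrulline is present, so IrpG is active.
Required activator PexA is absent, so *holX* is not transcribed.
So HolX is not produced.
Ornithine is absent, so CilM is inactive.
With no repressor bound, *jovV* is transcribed.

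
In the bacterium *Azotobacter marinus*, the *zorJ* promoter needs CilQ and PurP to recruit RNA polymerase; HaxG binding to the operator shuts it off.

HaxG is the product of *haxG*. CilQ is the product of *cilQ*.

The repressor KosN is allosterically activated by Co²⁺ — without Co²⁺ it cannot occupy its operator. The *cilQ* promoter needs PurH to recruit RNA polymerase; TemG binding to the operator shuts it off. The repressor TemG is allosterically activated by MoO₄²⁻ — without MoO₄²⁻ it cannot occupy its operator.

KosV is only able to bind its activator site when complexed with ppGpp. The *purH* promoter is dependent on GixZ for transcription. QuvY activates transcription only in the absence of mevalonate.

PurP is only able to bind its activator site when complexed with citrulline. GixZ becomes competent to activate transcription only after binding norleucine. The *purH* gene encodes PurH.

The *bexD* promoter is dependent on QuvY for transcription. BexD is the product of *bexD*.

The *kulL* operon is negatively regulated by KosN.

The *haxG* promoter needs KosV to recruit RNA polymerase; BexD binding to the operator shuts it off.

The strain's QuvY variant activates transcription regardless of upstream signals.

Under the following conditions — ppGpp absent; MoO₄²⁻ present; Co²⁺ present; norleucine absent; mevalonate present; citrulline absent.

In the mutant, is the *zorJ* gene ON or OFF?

MoO₄²⁻ is present, so TemG is active.
Norleucine is absent, so GixZ is inactive.
Required activator GixZ is absent, so *purH* is not transcribed.
So PurH is not produced.
With repressor TemG bound, *cilQ* is not transcribed.
So CilQ is not produced.
ppGpp is absent, so KosV is inactive.
QuvY is constitutively active in this strain.
No repressor is bound and QuvY is active, so *bexD* is transcribed.
So BexD is produced and active.
With repressor BexD bound, *haxG* is not transcribed.
So HaxG is not produced.
Citrulline is absent, so PurP is inactive.
Required activator CilQ is absent, so *zorJ* is not transcribed.

OFF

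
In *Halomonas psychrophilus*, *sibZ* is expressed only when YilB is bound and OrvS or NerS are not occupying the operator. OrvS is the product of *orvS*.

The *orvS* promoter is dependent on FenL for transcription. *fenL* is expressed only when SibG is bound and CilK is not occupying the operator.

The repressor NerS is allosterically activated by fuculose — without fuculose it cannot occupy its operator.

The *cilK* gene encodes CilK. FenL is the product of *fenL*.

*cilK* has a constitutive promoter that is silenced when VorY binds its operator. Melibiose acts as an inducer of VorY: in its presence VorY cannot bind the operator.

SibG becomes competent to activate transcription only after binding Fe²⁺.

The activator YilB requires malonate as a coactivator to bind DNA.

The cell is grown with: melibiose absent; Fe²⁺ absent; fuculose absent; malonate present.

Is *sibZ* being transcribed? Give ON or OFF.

Fe²⁺ is absent, so SibG is inactive.
Melibiose is absent, so VorY is active.
With repressor VorY bound, *cilK* is not transcribed.
So CilK is not produced.
Required activator SibG is absent, so *fenL* is not transcribed.
So FenL is not produced.
Required activator FenL is absent, so *orvS* is not transcribed.
So OrvS is not produced.
Malonate is present, so YilB is active.
Fuculose is absent, so NerS is inactive.
No repressor is bound and YilB is active, so *sibZ* is transcribed.

ON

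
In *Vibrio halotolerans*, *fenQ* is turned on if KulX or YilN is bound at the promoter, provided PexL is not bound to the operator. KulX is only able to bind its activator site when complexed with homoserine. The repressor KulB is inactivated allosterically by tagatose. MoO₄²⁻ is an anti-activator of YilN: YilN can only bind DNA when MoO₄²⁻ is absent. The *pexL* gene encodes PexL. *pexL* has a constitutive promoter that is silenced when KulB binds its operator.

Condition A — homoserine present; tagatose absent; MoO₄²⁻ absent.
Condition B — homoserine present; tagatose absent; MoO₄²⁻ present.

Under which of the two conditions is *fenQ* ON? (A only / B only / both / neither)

both

Condition A:
Homoserine is present, so KulX is active.
Tagatose is absent, so KulB is active.
With repressor KulB bound, *pexL* is not transcribed.
So PexL is not produced.
MoO₄²⁻ is absent, so YilN is active.
Activator KulX is present, so *fenQ* is transcribed.
→ *fenQ* is ON in A.
Condition B:
Homoserine is present, so KulX is active.
Tagatose is absent, so KulB is active.
With repressor KulB bound, *pexL* is not transcribed.
So PexL is not produced.
MoO₄²⁻ is present, so YilN is inactive.
Activator KulX is present, so *fenQ* is transcribed.
→ *fenQ* is ON in B.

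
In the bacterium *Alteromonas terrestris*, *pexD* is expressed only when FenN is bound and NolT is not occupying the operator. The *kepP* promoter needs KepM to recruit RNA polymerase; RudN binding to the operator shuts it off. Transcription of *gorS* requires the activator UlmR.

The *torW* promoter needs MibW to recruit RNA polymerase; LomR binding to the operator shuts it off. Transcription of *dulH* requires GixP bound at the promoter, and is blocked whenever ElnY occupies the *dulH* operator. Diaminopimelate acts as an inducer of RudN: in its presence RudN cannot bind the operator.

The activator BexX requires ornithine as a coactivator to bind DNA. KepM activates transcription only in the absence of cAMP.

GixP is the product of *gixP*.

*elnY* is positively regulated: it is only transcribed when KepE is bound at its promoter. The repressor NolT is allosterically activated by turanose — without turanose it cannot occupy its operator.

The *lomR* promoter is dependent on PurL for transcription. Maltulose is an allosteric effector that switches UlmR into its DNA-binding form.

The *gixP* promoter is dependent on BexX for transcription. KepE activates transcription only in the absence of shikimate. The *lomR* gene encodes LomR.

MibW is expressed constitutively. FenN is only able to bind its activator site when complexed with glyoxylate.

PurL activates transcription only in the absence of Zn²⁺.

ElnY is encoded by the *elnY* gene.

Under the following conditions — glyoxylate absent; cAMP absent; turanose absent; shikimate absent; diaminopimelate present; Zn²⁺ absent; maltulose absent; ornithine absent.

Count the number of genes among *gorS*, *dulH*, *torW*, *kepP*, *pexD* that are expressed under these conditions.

1

Maltulose is absent, so UlmR is inactive.
Required activator UlmR is absent, so *gorS* is not transcribed.
→ *gorS* is OFF.
Shikimate is absent, so KepE is active.
No repressor is bound and KepE is active, so *elnY* is transcribed.
So ElnY is produced and active.
Ornithine is absent, so BexX is inactive.
Required activator BexX is absent, so *gixP* is not transcribed.
So GixP is not produced.
With repressor ElnY bound, *dulH* is not transcribed.
→ *dulH* is OFF.
Zn²⁺ is absent, so PurL is active.
No repressor is bound and PurL is active, so *lomR* is transcribed.
So LomR is produced and active.
MibW is produced constitutively and is active.
With repressor LomR bound, *torW* is not transcribed.
→ *torW* is OFF.
cAMP is absent, so KepM is active.
Diaminopimelate is present, so RudN is inactive.
No repressor is bound and KepM is active, so *kepP* is transcribed.
→ *kepP* is ON.
Glyoxylate is absent, so FenN is inactive.
Turanose is absent, so NolT is inactive.
Required activator FenN is absent, so *pexD* is not transcribed.
→ *pexD* is OFF.
1 of the 5 genes is transcribed.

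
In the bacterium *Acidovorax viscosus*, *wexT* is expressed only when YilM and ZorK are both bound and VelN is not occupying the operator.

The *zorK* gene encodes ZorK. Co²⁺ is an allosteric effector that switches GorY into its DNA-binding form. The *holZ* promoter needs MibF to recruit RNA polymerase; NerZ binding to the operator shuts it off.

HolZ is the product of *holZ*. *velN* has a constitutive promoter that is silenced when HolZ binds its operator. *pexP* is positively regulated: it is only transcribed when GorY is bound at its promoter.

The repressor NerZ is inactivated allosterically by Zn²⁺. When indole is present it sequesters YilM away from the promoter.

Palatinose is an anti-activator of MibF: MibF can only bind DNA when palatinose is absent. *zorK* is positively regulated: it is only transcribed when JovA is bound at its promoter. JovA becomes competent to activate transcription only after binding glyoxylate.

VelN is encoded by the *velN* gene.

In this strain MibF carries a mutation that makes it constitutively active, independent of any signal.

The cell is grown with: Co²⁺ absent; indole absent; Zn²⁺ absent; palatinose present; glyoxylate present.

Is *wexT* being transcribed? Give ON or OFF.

Indole is absent, so YilM is active.
Glyoxylate is present, so JovA is active.
No repressor is bound and JovA is active, so *zorK* is transcribed.
So ZorK is produced and active.
Zn²⁺ is absent, so NerZ is active.
MibF is constitutively active in this strain.
With repressor NerZ bound, *holZ* is not transcribed.
So HolZ is not produced.
With no repressor bound, *velN* is transcribed.
So VelN is produced and active.
With repressor VelN bound, *wexT* is not transcribed.

OFF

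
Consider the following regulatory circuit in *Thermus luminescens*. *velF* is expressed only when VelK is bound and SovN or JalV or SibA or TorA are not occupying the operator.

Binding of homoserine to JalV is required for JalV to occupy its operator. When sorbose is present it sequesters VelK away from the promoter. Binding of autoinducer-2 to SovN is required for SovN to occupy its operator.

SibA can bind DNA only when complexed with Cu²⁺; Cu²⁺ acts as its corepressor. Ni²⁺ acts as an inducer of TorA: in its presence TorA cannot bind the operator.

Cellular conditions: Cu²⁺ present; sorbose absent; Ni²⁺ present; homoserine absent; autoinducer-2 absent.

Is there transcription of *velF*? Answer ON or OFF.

OFF

Autoinducer-2 is absent, so SovN is inactive.
Homoserine is absent, so JalV is inactive.
Cu²⁺ is present, so SibA is active.
Ni²⁺ is present, so TorA is inactive.
Sorbose is absent, so VelK is active.
With repressor SibA bound, *velF* is not transcribed.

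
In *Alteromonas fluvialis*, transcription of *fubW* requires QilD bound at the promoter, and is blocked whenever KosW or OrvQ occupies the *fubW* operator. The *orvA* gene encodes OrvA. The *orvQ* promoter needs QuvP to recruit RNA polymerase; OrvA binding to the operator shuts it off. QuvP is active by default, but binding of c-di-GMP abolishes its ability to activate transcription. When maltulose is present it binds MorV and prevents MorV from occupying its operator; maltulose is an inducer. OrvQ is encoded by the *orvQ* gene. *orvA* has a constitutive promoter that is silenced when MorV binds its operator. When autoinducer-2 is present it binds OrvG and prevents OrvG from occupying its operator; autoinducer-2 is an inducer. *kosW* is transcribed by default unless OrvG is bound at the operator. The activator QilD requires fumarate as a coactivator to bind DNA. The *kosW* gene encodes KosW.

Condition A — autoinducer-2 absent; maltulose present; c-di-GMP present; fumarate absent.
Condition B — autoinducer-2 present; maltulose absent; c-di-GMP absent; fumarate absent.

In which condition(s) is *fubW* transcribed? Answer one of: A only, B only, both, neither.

neither

Condition A:
Autoinducer-2 is absent, so OrvG is active.
With repressor OrvG bound, *kosW* is not transcribed.
So KosW is not produced.
Maltulose is present, so MorV is inactive.
With no repressor bound, *orvA* is transcribed.
So OrvA is produced and active.
c-di-GMP is present, so QuvP is inactive.
With repressor OrvA bound, *orvQ* is not transcribed.
So OrvQ is not produced.
Fumarate is absent, so QilD is inactive.
Required activator QilD is absent, so *fubW* is not transcribed.
→ *fubW* is OFF in A.
Condition B:
Autoinducer-2 is present, so OrvG is inactive.
With no repressor bound, *kosW* is transcribed.
So KosW is produced and active.
Maltulose is absent, so MorV is active.
With repressor MorV bound, *orvA* is not transcribed.
So OrvA is not produced.
c-di-GMP is absent, so QuvP is active.
No repressor is bound and QuvP is active, so *orvQ* is transcribed.
So OrvQ is produced and active.
Fumarate is absent, so QilD is inactive.
With repressor KosW bound, *fubW* is not transcribed.
→ *fubW* is OFF in B.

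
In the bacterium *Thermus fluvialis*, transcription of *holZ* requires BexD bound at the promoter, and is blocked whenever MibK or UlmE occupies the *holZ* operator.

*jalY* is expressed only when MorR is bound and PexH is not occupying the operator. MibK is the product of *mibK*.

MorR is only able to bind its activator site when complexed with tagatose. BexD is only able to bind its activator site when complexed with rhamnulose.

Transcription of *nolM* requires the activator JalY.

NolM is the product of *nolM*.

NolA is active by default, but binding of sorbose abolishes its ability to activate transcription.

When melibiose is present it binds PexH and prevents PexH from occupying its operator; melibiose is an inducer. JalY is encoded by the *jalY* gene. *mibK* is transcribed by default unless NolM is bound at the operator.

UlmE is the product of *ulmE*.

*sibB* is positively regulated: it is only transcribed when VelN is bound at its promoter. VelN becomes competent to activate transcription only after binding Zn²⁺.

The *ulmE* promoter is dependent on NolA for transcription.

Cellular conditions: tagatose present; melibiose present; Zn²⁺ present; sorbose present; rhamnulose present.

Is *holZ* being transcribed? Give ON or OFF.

ON

Melibiose is present, so PexH is inactive.
Tagatose is present, so MorR is active.
No repressor is bound and MorR is active, so *jalY* is transcribed.
So JalY is produced and active.
No repressor is bound and JalY is active, so *nolM* is transcribed.
So NolM is produced and active.
With repressor NolM bound, *mibK* is not transcribed.
So MibK is not produced.
Rhamnulose is present, so BexD is active.
Sorbose is present, so NolA is inactive.
Required activator NolA is absent, so *ulmE* is not transcribed.
So UlmE is not produced.
No repressor is bound and BexD is active, so *holZ* is transcribed.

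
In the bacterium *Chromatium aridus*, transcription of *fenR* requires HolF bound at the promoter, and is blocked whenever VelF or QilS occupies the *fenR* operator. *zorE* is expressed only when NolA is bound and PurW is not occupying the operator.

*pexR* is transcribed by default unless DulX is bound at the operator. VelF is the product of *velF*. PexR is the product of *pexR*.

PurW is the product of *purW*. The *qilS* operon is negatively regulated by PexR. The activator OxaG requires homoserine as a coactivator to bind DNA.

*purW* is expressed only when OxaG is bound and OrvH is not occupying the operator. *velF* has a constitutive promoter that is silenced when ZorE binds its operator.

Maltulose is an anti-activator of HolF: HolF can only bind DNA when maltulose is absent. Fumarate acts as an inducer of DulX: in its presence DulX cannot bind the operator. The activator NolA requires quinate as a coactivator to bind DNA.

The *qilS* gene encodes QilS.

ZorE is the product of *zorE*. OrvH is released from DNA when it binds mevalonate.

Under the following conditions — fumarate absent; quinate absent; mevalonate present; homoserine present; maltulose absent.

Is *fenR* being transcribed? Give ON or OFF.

OFF

Maltulose is absent, so HolF is active.
Homoserine is present, so OxaG is active.
Mevalonate is present, so OrvH is inactive.
No repressor is bound and OxaG is active, so *purW* is transcribed.
So PurW is produced and active.
Quinate is absent, so NolA is inactive.
With repressor PurW bound, *zorE* is not transcribed.
So ZorE is not produced.
With no repressor bound, *velF* is transcribed.
So VelF is produced and active.
Fumarate is absent, so DulX is active.
With repressor DulX bound, *pexR* is not transcribed.
So PexR is not produced.
With no repressor bound, *qilS* is transcribed.
So QilS is produced and active.
With repressor VelF bound, *fenR* is not transcribed.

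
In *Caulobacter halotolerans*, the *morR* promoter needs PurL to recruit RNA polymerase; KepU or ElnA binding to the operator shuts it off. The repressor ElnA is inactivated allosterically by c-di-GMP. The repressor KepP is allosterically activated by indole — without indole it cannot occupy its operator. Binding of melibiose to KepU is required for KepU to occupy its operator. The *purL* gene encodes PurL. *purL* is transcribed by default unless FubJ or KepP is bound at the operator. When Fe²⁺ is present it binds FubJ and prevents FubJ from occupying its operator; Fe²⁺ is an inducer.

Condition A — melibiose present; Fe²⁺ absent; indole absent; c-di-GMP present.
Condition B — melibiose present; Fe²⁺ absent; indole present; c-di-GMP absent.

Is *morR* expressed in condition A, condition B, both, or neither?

neither

Condition A:
Melibiose is present, so KepU is active.
Fe²⁺ is absent, so FubJ is active.
Indole is absent, so KepP is inactive.
With repressor FubJ bound, *purL* is not transcribed.
So PurL is not produced.
c-di-GMP is present, so ElnA is inactive.
With repressor KepU bound, *morR* is not transcribed.
→ *morR* is OFF in A.
Condition B:
Melibiose is present, so KepU is active.
Fe²⁺ is absent, so FubJ is active.
Indole is present, so KepP is active.
With repressor FubJ bound, *purL* is not transcribed.
So PurL is not produced.
c-di-GMP is absent, so ElnA is active.
With repressor KepU bound, *morR* is not transcribed.
→ *morR* is OFF in B.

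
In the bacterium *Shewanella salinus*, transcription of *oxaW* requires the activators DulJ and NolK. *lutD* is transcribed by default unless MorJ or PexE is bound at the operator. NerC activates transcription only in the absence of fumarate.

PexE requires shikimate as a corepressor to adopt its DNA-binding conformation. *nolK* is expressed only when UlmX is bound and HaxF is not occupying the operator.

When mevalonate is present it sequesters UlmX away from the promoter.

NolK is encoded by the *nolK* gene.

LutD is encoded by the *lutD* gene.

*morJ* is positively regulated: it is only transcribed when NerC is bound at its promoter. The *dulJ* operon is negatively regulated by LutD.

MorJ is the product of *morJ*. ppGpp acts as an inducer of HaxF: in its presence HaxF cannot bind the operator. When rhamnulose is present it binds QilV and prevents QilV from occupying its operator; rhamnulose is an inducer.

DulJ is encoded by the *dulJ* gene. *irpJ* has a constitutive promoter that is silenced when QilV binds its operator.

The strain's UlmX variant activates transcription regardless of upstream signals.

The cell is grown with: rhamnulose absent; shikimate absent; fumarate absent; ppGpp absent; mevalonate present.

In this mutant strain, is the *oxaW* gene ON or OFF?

OFF

Fumarate is absent, so NerC is active.
No repressor is bound and NerC is active, so *morJ* is transcribed.
So MorJ is produced and active.
Shikimate is absent, so PexE is inactive.
With repressor MorJ bound, *lutD* is not transcribed.
So LutD is not produced.
With no repressor bound, *dulJ* is transcribed.
So DulJ is produced and active.
UlmX is constitutively active in this strain.
ppGpp is absent, so HaxF is active.
With repressor HaxF bound, *nolK* is not transcribed.
So NolK is not produced.
Required activator NolK is absent, so *oxaW* is not transcribed.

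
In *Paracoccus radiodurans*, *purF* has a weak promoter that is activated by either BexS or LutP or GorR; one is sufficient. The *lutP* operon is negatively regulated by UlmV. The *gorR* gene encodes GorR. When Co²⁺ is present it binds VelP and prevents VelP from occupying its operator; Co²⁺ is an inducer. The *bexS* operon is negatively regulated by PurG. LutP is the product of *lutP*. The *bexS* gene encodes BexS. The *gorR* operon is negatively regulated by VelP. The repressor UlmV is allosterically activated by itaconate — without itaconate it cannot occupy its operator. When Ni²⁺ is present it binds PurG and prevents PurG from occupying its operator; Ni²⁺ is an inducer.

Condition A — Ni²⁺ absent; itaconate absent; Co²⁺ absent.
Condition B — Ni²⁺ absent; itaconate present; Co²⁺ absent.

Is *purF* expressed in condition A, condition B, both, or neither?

Condition A:
Ni²⁺ is absent, so PurG is active.
With repressor PurG bound, *bexS* is not transcribed.
So BexS is not produced.
Itaconate is absent, so UlmV is inactive.
With no repressor bound, *lutP* is transcribed.
So LutP is produced and active.
Co²⁺ is absent, so VelP is active.
With repressor VelP bound, *gorR* is not transcribed.
So GorR is not produced.
Activator LutP is present, so *purF* is transcribed.
→ *purF* is ON in A.
Condition B:
Ni²⁺ is absent, so PurG is active.
With repressor PurG bound, *bexS* is not transcribed.
So BexS is not produced.
Itaconate is present, so UlmV is active.
With repressor UlmV bound, *lutP* is not transcribed.
So LutP is not produced.
Co²⁺ is absent, so VelP is active.
With repressor VelP bound, *gorR* is not transcribed.
So GorR is not produced.
No activator is available at the *purF* promoter, so *purF* is not transcribed.
→ *purF* is OFF in B.

A only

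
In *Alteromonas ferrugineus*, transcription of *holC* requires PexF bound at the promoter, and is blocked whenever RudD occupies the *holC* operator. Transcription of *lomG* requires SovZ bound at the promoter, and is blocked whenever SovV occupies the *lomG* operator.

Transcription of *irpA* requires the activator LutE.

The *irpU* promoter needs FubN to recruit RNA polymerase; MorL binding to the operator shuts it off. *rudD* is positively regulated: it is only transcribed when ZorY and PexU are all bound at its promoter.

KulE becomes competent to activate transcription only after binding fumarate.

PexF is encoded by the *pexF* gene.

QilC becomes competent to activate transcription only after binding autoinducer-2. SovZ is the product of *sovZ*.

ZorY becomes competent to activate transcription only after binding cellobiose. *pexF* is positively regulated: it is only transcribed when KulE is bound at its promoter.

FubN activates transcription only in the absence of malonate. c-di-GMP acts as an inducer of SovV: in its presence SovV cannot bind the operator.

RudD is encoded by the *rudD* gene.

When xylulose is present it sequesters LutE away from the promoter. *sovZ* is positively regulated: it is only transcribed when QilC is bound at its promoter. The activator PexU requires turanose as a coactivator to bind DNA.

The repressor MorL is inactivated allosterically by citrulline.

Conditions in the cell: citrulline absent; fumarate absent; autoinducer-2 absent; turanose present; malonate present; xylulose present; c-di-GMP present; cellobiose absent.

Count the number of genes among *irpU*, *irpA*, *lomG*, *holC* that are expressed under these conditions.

Citrulline is absent, so MorL is active.
Malonate is present, so FubN is inactive.
With repressor MorL bound, *irpU* is not transcribed.
→ *irpU* is OFF.
Xylulose is present, so LutE is inactive.
Required activator LutE is absent, so *irpA* is not transcribed.
→ *irpA* is OFF.
Autoinducer-2 is absent, so QilC is inactive.
Required activator QilC is absent, so *sovZ* is not transcribed.
So SovZ is not produced.
c-di-GMP is present, so SovV is inactive.
Required activator SovZ is absent, so *lomG* is not transcribed.
→ *lomG* is OFF.
Cellobiose is absent, so ZorY is inactive.
Turanose is present, so PexU is active.
Required activator ZorY is absent, so *rudD* is not transcribed.
So RudD is not produced.
Fumarate is absent, so KulE is inactive.
Required activator KulE is absent, so *pexF* is not transcribed.
So PexF is not produced.
Required activator PexF is absent, so *holC* is not transcribed.
→ *holC* is OFF.
0 of the 4 genes are transcribed.

0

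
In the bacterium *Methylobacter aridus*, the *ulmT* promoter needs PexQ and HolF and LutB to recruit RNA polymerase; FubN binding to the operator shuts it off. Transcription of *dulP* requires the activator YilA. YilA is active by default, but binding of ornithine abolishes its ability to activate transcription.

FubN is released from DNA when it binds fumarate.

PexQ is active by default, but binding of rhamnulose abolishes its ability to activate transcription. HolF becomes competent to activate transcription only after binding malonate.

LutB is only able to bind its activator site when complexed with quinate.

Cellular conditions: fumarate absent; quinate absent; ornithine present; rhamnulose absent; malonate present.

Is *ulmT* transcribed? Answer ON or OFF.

Rhamnulose is absent, so PexQ is active.
Malonate is present, so HolF is active.
Quinate is absent, so LutB is inactive.
Fumarate is absent, so FubN is active.
With repressor FubN bound, *ulmT* is not transcribed.

OFF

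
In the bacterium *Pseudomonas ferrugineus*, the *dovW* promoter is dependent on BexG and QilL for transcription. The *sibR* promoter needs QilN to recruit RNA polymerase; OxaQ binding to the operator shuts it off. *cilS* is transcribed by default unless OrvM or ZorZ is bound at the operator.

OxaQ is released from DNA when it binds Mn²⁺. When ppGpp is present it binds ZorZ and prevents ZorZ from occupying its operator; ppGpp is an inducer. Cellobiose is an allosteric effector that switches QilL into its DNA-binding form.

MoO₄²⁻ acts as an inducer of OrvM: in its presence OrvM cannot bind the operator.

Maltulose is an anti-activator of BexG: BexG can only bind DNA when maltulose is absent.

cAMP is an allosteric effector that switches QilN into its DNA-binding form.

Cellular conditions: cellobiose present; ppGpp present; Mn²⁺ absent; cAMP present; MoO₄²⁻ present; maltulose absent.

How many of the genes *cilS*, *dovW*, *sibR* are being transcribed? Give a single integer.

MoO₄²⁻ is present, so OrvM is inactive.
ppGpp is present, so ZorZ is inactive.
With no repressor bound, *cilS* is transcribed.
→ *cilS* is ON.
Maltulose is absent, so BexG is active.
Cellobiose is present, so QilL is active.
No repressor is bound and BexG and QilL are active, so *dovW* is transcribed.
→ *dovW* is ON.
cAMP is present, so QilN is active.
Mn²⁺ is absent, so OxaQ is active.
With repressor OxaQ bound, *sibR* is not transcribed.
→ *sibR* is OFF.
2 of the 3 genes are transcribed.

2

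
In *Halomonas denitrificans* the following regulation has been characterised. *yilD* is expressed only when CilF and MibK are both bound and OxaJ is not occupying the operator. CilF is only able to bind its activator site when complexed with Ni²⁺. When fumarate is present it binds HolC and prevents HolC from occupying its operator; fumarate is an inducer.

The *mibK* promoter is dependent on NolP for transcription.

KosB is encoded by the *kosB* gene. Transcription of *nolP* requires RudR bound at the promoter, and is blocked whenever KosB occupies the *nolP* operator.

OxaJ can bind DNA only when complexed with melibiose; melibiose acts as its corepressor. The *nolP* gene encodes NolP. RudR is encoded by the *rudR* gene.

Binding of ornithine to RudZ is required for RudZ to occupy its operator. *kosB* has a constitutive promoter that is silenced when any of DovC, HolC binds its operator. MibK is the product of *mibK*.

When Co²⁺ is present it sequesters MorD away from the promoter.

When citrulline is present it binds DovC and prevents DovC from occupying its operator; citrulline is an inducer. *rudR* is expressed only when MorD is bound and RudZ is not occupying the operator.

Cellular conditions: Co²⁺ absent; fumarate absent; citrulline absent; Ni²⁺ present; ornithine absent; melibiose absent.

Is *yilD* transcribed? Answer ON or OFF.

ON

Ni²⁺ is present, so CilF is active.
Melibiose is absent, so OxaJ is inactive.
Ornithine is absent, so RudZ is inactive.
Co²⁺ is absent, so MorD is active.
No repressor is bound and MorD is active, so *rudR* is transcribed.
So RudR is produced and active.
Citrulline is absent, so DovC is active.
Fumarate is absent, so HolC is active.
With repressor DovC bound, *kosB* is not transcribed.
So KosB is not produced.
No repressor is bound and RudR is active, so *nolP* is transcribed.
So NolP is produced and active.
No repressor is bound and NolP is active, so *mibK* is transcribed.
So MibK is produced and active.
No repressor is bound and CilF and MibK are active, so *yilD* is transcribed.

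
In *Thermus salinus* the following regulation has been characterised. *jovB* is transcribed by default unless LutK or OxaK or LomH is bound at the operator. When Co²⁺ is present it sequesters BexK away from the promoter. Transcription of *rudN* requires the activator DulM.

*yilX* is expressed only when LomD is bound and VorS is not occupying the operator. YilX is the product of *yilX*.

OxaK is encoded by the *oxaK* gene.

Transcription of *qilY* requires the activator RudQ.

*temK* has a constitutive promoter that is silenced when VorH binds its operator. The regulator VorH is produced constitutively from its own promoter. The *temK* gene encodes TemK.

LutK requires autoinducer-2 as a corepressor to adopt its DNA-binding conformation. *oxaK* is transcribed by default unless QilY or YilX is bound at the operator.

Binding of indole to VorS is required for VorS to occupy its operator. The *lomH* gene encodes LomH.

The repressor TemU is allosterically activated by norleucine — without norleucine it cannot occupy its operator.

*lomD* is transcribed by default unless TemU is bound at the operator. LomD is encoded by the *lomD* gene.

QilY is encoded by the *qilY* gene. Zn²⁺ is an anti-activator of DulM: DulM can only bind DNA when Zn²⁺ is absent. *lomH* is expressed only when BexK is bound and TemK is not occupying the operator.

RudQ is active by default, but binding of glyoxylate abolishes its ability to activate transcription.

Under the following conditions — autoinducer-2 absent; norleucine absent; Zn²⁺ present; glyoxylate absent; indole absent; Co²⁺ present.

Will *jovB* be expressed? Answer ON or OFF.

Autoinducer-2 is absent, so LutK is inactive.
Glyoxylate is absent, so RudQ is active.
No repressor is bound and RudQ is active, so *qilY* is transcribed.
So QilY is produced and active.
Norleucine is absent, so TemU is inactive.
With no repressor bound, *lomD* is transcribed.
So LomD is produced and active.
Indole is absent, so VorS is inactive.
No repressor is bound and LomD is active, so *yilX* is transcribed.
So YilX is produced and active.
With repressor QilY bound, *oxaK* is not transcribed.
So OxaK is not produced.
VorH is produced constitutively and is active.
With repressor VorH bound, *temK* is not transcribed.
So TemK is not produced.
Co²⁺ is present, so BexK is inactive.
Required activator BexK is absent, so *lomH* is not transcribed.
So LomH is not produced.
With no repressor bound, *jovB* is transcribed.

ON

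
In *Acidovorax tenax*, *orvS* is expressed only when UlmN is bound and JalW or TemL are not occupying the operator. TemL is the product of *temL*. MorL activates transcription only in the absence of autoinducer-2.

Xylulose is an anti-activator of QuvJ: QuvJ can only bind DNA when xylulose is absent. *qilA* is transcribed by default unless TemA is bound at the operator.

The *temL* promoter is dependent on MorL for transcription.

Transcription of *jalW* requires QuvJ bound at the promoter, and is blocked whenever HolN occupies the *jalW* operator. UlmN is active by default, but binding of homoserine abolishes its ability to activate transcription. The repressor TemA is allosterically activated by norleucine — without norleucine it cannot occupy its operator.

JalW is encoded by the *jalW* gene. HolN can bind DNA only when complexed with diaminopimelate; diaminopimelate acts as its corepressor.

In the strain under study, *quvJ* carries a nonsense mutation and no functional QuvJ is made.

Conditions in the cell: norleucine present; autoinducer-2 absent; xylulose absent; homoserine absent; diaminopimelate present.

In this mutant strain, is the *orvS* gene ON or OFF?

OFF

Diaminopimelate is present, so HolN is active.
QuvJ is non-functional in this strain, so it has no effect.
With repressor HolN bound, *jalW* is not transcribed.
So JalW is not produced.
Homoserine is absent, so UlmN is active.
Autoinducer-2 is absent, so MorL is active.
No repressor is bound and MorL is active, so *temL* is transcribed.
So TemL is produced and active.
With repressor TemL bound, *orvS* is not transcribed.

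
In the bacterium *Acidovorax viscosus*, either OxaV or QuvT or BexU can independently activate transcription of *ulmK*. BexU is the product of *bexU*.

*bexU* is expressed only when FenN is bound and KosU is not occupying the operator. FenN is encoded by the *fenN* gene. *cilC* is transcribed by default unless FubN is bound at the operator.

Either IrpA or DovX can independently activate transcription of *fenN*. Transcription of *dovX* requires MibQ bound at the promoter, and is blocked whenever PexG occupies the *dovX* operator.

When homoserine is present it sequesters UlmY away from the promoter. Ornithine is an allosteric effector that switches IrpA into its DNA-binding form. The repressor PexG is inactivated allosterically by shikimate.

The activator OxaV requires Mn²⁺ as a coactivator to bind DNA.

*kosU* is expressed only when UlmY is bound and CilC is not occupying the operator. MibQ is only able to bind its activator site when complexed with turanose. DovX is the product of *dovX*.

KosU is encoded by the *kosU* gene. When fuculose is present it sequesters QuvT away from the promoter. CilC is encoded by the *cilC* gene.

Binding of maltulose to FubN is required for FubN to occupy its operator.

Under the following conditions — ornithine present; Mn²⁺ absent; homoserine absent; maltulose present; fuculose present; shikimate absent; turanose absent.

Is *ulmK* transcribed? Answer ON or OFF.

OFF

Mn²⁺ is absent, so OxaV is inactive.
Fuculose is present, so QuvT is inactive.
Ornithine is present, so IrpA is active.
Shikimate is absent, so PexG is active.
Turanose is absent, so MibQ is inactive.
With repressor PexG bound, *dovX* is not transcribed.
So DovX is not produced.
Activator IrpA is present, so *fenN* is transcribed.
So FenN is produced and active.
Maltulose is present, so FubN is active.
With repressor FubN bound, *cilC* is not transcribed.
So CilC is not produced.
Homoserine is absent, so UlmY is active.
No repressor is bound and UlmY is active, so *kosU* is transcribed.
So KosU is produced and active.
With repressor KosU bound, *bexU* is not transcribed.
So BexU is not produced.
No activator is available at the *ulmK* promoter, so *ulmK* is not transcribed.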